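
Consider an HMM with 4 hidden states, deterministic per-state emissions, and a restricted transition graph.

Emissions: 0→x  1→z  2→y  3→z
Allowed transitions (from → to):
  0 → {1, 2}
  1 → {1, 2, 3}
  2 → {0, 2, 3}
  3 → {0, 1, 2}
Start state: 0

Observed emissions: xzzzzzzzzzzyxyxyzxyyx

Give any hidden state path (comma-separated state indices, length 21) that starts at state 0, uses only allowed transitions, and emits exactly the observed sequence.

  [0] x  {0}  => 0  start
  [1] z  {1,3}  => 1  0->1 ok
  [2] z  {1,3}  => 3  1->3 ok
  [3] z  {1,3}  => 1  3->1 ok
  [4] z  {1,3}  => 1  1->1 ok
  [5] z  {1,3}  => 3  1->3 ok
  [6] z  {1,3}  => 1  3->1 ok
  [7] z  {1,3}  => 1  1->1 ok
  [8] z  {1,3}  => 1  1->1 ok
  [9] z  {1,3}  => 1  1->1 ok
  [10] z  {1,3}  => 3  1->3 ok
  [11] y  {2}  => 2  3->2 ok
  [12] x  {0}  => 0  2->0 ok
  [13] y  {2}  => 2  0->2 ok
  [14] x  {0}  => 0  2->0 ok
  [15] y  {2}  => 2  0->2 ok
  [16] z  {1,3}  => 3  2->3 ok
  [17] x  {0}  => 0  3->0 ok
  [18] y  {2}  => 2  0->2 ok
  [19] y  {2}  => 2  2->2 ok
  [20] x  {0}  => 0  2->0 ok

0,1,3,1,1,3,1,1,1,1,3,2,0,2,0,2,3,0,2,2,0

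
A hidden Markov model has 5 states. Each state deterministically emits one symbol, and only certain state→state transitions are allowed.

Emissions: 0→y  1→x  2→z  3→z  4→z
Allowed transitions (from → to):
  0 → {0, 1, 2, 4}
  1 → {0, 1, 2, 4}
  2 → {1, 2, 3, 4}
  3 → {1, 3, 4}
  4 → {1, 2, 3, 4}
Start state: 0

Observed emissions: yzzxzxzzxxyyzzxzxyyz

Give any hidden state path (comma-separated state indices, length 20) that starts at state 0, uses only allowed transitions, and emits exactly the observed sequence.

  0: obs=y cand={0} pick 0 [start]
  1: obs=z cand={2,3,4} pick 4 [0->4 ok]
  2: obs=z cand={2,3,4} pick 3 [4->3 ok]
  3: obs=x cand={1} pick 1 [3->1 ok]
  4: obs=z cand={2,3,4} pick 4 [1->4 ok]
  5: obs=x cand={1} pick 1 [4->1 ok]
  6: obs=z cand={2,3,4} pick 2 [1->2 ok]
  7: obs=z cand={2,3,4} pick 2 [2->2 ok]
  8: obs=x cand={1} pick 1 [2->1 ok]
  9: obs=x cand={1} pick 1 [1->1 ok]
  10: obs=y cand={0} pick 0 [1->0 ok]
  11: obs=y cand={0} pick 0 [0->0 ok]
  12: obs=z cand={2,3,4} pick 4 [0->4 ok]
  13: obs=z cand={2,3,4} pick 2 [4->2 ok]
  14: obs=x cand={1} pick 1 [2->1 ok]
  15: obs=z cand={2,3,4} pick 4 [1->4 ok]
  16: obs=x cand={1} pick 1 [4->1 ok]
  17: obs=y cand={0} pick 0 [1->0 ok]
  18: obs=y cand={0} pick 0 [0->0 ok]
  19: obs=z cand={2,3,4} pick 4 [0->4 ok]

0,4,3,1,4,1,2,2,1,1,0,0,4,2,1,4,1,0,0,4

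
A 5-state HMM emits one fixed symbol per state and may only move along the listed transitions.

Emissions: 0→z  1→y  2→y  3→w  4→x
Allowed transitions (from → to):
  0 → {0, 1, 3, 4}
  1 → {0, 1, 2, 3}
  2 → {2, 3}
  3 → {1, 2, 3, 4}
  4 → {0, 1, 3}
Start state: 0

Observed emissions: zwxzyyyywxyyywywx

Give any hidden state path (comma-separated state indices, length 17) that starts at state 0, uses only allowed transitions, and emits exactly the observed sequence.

0,3,4,0,1,1,1,2,3,4,1,2,2,3,2,3,4

  0: obs=z cand={0} pick 0 [start]
  1: obs=w cand={3} pick 3 [0->3 ok]
  2: obs=x cand={4} pick 4 [3->4 ok]
  3: obs=z cand={0} pick 0 [4->0 ok]
  4: obs=y cand={1,2} pick 1 [0->1 ok]
  5: obs=y cand={1,2} pick 1 [1->1 ok]
  6: obs=y cand={1,2} pick 1 [1->1 ok]
  7: obs=y cand={1,2} pick 2 [1->2 ok]
  8: obs=w cand={3} pick 3 [2->3 ok]
  9: obs=x cand={4} pick 4 [3->4 ok]
  10: obs=y cand={1,2} pick 1 [4->1 ok]
  11: obs=y cand={1,2} pick 2 [1->2 ok]
  12: obs=y cand={1,2} pick 2 [2->2 ok]
  13: obs=w cand={3} pick 3 [2->3 ok]
  14: obs=y cand={1,2} pick 2 [3->2 ok]
  15: obs=w cand={3} pick 3 [2->3 ok]
  16: obs=x cand={4} pick 4 [3->4 ok]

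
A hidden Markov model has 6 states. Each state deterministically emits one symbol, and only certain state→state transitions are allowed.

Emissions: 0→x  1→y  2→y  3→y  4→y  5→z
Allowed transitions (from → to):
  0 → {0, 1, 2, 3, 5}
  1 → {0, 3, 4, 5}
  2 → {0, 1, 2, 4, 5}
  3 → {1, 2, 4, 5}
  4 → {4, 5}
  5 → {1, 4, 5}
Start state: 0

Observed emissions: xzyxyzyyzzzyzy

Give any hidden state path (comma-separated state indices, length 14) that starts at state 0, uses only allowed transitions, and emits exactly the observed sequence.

  [0] x  {0}  => 0  start
  [1] z  {5}  => 5  0->5 ok
  [2] y  {1,2,3,4}  => 1  5->1 ok
  [3] x  {0}  => 0  1->0 ok
  [4] y  {1,2,3,4}  => 1  0->1 ok
  [5] z  {5}  => 5  1->5 ok
  [6] y  {1,2,3,4}  => 1  5->1 ok
  [7] y  {1,2,3,4}  => 4  1->4 ok
  [8] z  {5}  => 5  4->5 ok
  [9] z  {5}  => 5  5->5 ok
  [10] z  {5}  => 5  5->5 ok
  [11] y  {1,2,3,4}  => 1  5->1 ok
  [12] z  {5}  => 5  1->5 ok
  [13] y  {1,2,3,4}  => 4  5->4 ok

0,5,1,0,1,5,1,4,5,5,5,1,5,4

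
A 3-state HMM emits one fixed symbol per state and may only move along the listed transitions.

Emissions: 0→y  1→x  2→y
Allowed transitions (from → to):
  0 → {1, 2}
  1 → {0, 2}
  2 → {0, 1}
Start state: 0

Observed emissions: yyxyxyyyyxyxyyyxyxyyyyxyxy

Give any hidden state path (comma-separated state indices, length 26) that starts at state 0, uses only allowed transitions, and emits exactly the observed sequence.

0,2,1,2,1,0,2,0,2,1,0,1,2,0,2,1,2,1,2,0,2,0,1,2,1,0

  pos 0: y in {0,2}, choose 0; start
  pos 1: y in {0,2}, choose 2; 0->2 ok
  pos 2: x in {1}, choose 1; 2->1 ok
  pos 3: y in {0,2}, choose 2; 1->2 ok
  pos 4: x in {1}, choose 1; 2->1 ok
  pos 5: y in {0,2}, choose 0; 1->0 ok
  pos 6: y in {0,2}, choose 2; 0->2 ok
  pos 7: y in {0,2}, choose 0; 2->0 ok
  pos 8: y in {0,2}, choose 2; 0->2 ok
  pos 9: x in {1}, choose 1; 2->1 ok
  pos 10: y in {0,2}, choose 0; 1->0 ok
  pos 11: x in {1}, choose 1; 0->1 ok
  pos 12: y in {0,2}, choose 2; 1->2 ok
  pos 13: y in {0,2}, choose 0; 2->0 ok
  pos 14: y in {0,2}, choose 2; 0->2 ok
  pos 15: x in {1}, choose 1; 2->1 ok
  pos 16: y in {0,2}, choose 2; 1->2 ok
  pos 17: x in {1}, choose 1; 2->1 ok
  pos 18: y in {0,2}, choose 2; 1->2 ok
  pos 19: y in {0,2}, choose 0; 2->0 ok
  pos 20: y in {0,2}, choose 2; 0->2 ok
  pos 21: y in {0,2}, choose 0; 2->0 ok
  pos 22: x in {1}, choose 1; 0->1 ok
  pos 23: y in {0,2}, choose 2; 1->2 ok
  pos 24: x in {1}, choose 1; 2->1 ok
  pos 25: y in {0,2}, choose 0; 1->0 ok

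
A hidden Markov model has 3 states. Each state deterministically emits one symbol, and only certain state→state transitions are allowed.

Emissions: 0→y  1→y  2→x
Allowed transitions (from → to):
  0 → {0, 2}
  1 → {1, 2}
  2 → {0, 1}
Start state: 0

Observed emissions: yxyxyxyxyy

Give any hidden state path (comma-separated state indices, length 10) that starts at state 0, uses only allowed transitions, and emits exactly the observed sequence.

  [0] y  {0,1}  => 0  start
  [1] x  {2}  => 2  0->2 ok
  [2] y  {0,1}  => 1  2->1 ok
  [3] x  {2}  => 2  1->2 ok
  [4] y  {0,1}  => 0  2->0 ok
  [5] x  {2}  => 2  0->2 ok
  [6] y  {0,1}  => 1  2->1 ok
  [7] x  {2}  => 2  1->2 ok
  [8] y  {0,1}  => 0  2->0 ok
  [9] y  {0,1}  => 0  0->0 ok

0,2,1,2,0,2,1,2,0,0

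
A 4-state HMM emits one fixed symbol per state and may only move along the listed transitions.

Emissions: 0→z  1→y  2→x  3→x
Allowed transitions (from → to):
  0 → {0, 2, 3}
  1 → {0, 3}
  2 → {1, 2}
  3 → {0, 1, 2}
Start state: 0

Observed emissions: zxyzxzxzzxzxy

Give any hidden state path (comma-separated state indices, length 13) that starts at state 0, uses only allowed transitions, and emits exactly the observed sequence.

0,2,1,0,3,0,3,0,0,3,0,3,1

  pos 0: z in {0}, choose 0; start
  pos 1: x in {2,3}, choose 2; 0->2 ok
  pos 2: y in {1}, choose 1; 2->1 ok
  pos 3: z in {0}, choose 0; 1->0 ok
  pos 4: x in {2,3}, choose 3; 0->3 ok
  pos 5: z in {0}, choose 0; 3->0 ok
  pos 6: x in {2,3}, choose 3; 0->3 ok
  pos 7: z in {0}, choose 0; 3->0 ok
  pos 8: z in {0}, choose 0; 0->0 ok
  pos 9: x in {2,3}, choose 3; 0->3 ok
  pos 10: z in {0}, choose 0; 3->0 ok
  pos 11: x in {2,3}, choose 3; 0->3 ok
  pos 12: y in {1}, choose 1; 3->1 ok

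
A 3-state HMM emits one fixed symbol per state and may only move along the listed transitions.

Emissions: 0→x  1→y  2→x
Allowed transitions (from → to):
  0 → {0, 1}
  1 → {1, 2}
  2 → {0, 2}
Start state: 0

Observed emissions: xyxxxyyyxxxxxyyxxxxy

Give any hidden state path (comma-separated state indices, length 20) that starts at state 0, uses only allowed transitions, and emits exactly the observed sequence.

0,1,2,2,0,1,1,1,2,2,2,2,0,1,1,2,2,0,0,1

  t0 'x' -> {0,2}, take 0 (start)
  t1 'y' -> {1}, take 1 (0->1 ok)
  t2 'x' -> {0,2}, take 2 (1->2 ok)
  t3 'x' -> {0,2}, take 2 (2->2 ok)
  t4 'x' -> {0,2}, take 0 (2->0 ok)
  t5 'y' -> {1}, take 1 (0->1 ok)
  t6 'y' -> {1}, take 1 (1->1 ok)
  t7 'y' -> {1}, take 1 (1->1 ok)
  t8 'x' -> {0,2}, take 2 (1->2 ok)
  t9 'x' -> {0,2}, take 2 (2->2 ok)
  t10 'x' -> {0,2}, take 2 (2->2 ok)
  t11 'x' -> {0,2}, take 2 (2->2 ok)
  t12 'x' -> {0,2}, take 0 (2->0 ok)
  t13 'y' -> {1}, take 1 (0->1 ok)
  t14 'y' -> {1}, take 1 (1->1 ok)
  t15 'x' -> {0,2}, take 2 (1->2 ok)
  t16 'x' -> {0,2}, take 2 (2->2 ok)
  t17 'x' -> {0,2}, take 0 (2->0 ok)
  t18 'x' -> {0,2}, take 0 (0->0 ok)
  t19 'y' -> {1}, take 1 (0->1 ok)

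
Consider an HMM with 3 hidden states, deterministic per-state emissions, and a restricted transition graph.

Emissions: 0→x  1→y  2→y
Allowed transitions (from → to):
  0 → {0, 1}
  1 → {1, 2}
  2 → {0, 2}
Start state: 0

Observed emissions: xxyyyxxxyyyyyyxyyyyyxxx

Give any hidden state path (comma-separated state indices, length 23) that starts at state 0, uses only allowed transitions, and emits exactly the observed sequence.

0,0,1,2,2,0,0,0,1,1,1,2,2,2,0,1,1,1,1,2,0,0,0

  [0] x  {0}  => 0  start
  [1] x  {0}  => 0  0->0 ok
  [2] y  {1,2}  => 1  0->1 ok
  [3] y  {1,2}  => 2  1->2 ok
  [4] y  {1,2}  => 2  2->2 ok
  [5] x  {0}  => 0  2->0 ok
  [6] x  {0}  => 0  0->0 ok
  [7] x  {0}  => 0  0->0 ok
  [8] y  {1,2}  => 1  0->1 ok
  [9] y  {1,2}  => 1  1->1 ok
  [10] y  {1,2}  => 1  1->1 ok
  [11] y  {1,2}  => 2  1->2 ok
  [12] y  {1,2}  => 2  2->2 ok
  [13] y  {1,2}  => 2  2->2 ok
  [14] x  {0}  => 0  2->0 ok
  [15] y  {1,2}  => 1  0->1 ok
  [16] y  {1,2}  => 1  1->1 ok
  [17] y  {1,2}  => 1  1->1 ok
  [18] y  {1,2}  => 1  1->1 ok
  [19] y  {1,2}  => 2  1->2 ok
  [20] x  {0}  => 0  2->0 ok
  [21] x  {0}  => 0  0->0 ok
  [22] x  {0}  => 0  0->0 ok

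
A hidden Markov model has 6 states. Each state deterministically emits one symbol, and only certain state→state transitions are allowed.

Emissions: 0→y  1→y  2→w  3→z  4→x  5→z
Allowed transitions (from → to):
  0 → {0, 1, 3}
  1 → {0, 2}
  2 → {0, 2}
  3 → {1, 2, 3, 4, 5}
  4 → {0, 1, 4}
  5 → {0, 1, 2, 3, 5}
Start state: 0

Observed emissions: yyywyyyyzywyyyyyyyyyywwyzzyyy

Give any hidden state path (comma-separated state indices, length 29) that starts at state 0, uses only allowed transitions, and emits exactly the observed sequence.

  0: obs=y cand={0,1} pick 0 [start]
  1: obs=y cand={0,1} pick 0 [0->0 ok]
  2: obs=y cand={0,1} pick 1 [0->1 ok]
  3: obs=w cand={2} pick 2 [1->2 ok]
  4: obs=y cand={0,1} pick 0 [2->0 ok]
  5: obs=y cand={0,1} pick 0 [0->0 ok]
  6: obs=y cand={0,1} pick 1 [0->1 ok]
  7: obs=y cand={0,1} pick 0 [1->0 ok]
  8: obs=z cand={3,5} pick 3 [0->3 ok]
  9: obs=y cand={0,1} pick 1 [3->1 ok]
  10: obs=w cand={2} pick 2 [1->2 ok]
  11: obs=y cand={0,1} pick 0 [2->0 ok]
  12: obs=y cand={0,1} pick 1 [0->1 ok]
  13: obs=y cand={0,1} pick 0 [1->0 ok]
  14: obs=y cand={0,1} pick 0 [0->0 ok]
  15: obs=y cand={0,1} pick 1 [0->1 ok]
  16: obs=y cand={0,1} pick 0 [1->0 ok]
  17: obs=y cand={0,1} pick 1 [0->1 ok]
  18: obs=y cand={0,1} pick 0 [1->0 ok]
  19: obs=y cand={0,1} pick 0 [0->0 ok]
  20: obs=y cand={0,1} pick 1 [0->1 ok]
  21: obs=w cand={2} pick 2 [1->2 ok]
  22: obs=w cand={2} pick 2 [2->2 ok]
  23: obs=y cand={0,1} pick 0 [2->0 ok]
  24: obs=z cand={3,5} pick 3 [0->3 ok]
  25: obs=z cand={3,5} pick 5 [3->5 ok]
  26: obs=y cand={0,1} pick 1 [5->1 ok]
  27: obs=y cand={0,1} pick 0 [1->0 ok]
  28: obs=y cand={0,1} pick 0 [0->0 ok]

0,0,1,2,0,0,1,0,3,1,2,0,1,0,0,1,0,1,0,0,1,2,2,0,3,5,1,0,0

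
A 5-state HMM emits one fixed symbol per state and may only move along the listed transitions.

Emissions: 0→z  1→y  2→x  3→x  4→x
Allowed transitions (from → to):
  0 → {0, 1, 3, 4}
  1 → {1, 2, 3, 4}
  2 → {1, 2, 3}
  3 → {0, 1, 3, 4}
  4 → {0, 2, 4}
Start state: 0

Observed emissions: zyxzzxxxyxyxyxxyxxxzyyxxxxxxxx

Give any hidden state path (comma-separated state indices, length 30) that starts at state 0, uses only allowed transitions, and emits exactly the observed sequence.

  pos 0: z in {0}, choose 0; start
  pos 1: y in {1}, choose 1; 0->1 ok
  pos 2: x in {2,3,4}, choose 3; 1->3 ok
  pos 3: z in {0}, choose 0; 3->0 ok
  pos 4: z in {0}, choose 0; 0->0 ok
  pos 5: x in {2,3,4}, choose 4; 0->4 ok
  pos 6: x in {2,3,4}, choose 4; 4->4 ok
  pos 7: x in {2,3,4}, choose 2; 4->2 ok
  pos 8: y in {1}, choose 1; 2->1 ok
  pos 9: x in {2,3,4}, choose 2; 1->2 ok
  pos 10: y in {1}, choose 1; 2->1 ok
  pos 11: x in {2,3,4}, choose 2; 1->2 ok
  pos 12: y in {1}, choose 1; 2->1 ok
  pos 13: x in {2,3,4}, choose 3; 1->3 ok
  pos 14: x in {2,3,4}, choose 3; 3->3 ok
  pos 15: y in {1}, choose 1; 3->1 ok
  pos 16: x in {2,3,4}, choose 4; 1->4 ok
  pos 17: x in {2,3,4}, choose 4; 4->4 ok
  pos 18: x in {2,3,4}, choose 4; 4->4 ok
  pos 19: z in {0}, choose 0; 4->0 ok
  pos 20: y in {1}, choose 1; 0->1 ok
  pos 21: y in {1}, choose 1; 1->1 ok
  pos 22: x in {2,3,4}, choose 4; 1->4 ok
  pos 23: x in {2,3,4}, choose 4; 4->4 ok
  pos 24: x in {2,3,4}, choose 2; 4->2 ok
  pos 25: x in {2,3,4}, choose 3; 2->3 ok
  pos 26: x in {2,3,4}, choose 3; 3->3 ok
  pos 27: x in {2,3,4}, choose 4; 3->4 ok
  pos 28: x in {2,3,4}, choose 2; 4->2 ok
  pos 29: x in {2,3,4}, choose 3; 2->3 ok

0,1,3,0,0,4,4,2,1,2,1,2,1,3,3,1,4,4,4,0,1,1,4,4,2,3,3,4,2,3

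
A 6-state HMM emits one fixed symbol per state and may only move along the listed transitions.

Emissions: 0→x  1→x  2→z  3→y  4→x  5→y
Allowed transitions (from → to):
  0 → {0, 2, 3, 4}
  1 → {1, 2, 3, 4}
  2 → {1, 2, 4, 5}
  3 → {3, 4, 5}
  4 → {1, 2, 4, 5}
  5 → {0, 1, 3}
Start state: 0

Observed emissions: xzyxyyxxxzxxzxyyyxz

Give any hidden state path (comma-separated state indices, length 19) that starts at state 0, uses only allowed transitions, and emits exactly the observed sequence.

0,2,5,0,3,5,0,0,0,2,4,4,2,1,3,3,3,4,2

  pos 0: x in {0,1,4}, choose 0; start
  pos 1: z in {2}, choose 2; 0->2 ok
  pos 2: y in {3,5}, choose 5; 2->5 ok
  pos 3: x in {0,1,4}, choose 0; 5->0 ok
  pos 4: y in {3,5}, choose 3; 0->3 ok
  pos 5: y in {3,5}, choose 5; 3->5 ok
  pos 6: x in {0,1,4}, choose 0; 5->0 ok
  pos 7: x in {0,1,4}, choose 0; 0->0 ok
  pos 8: x in {0,1,4}, choose 0; 0->0 ok
  pos 9: z in {2}, choose 2; 0->2 ok
  pos 10: x in {0,1,4}, choose 4; 2->4 ok
  pos 11: x in {0,1,4}, choose 4; 4->4 ok
  pos 12: z in {2}, choose 2; 4->2 ok
  pos 13: x in {0,1,4}, choose 1; 2->1 ok
  pos 14: y in {3,5}, choose 3; 1->3 ok
  pos 15: y in {3,5}, choose 3; 3->3 ok
  pos 16: y in {3,5}, choose 3; 3->3 ok
  pos 17: x in {0,1,4}, choose 4; 3->4 ok
  pos 18: z in {2}, choose 2; 4->2 ok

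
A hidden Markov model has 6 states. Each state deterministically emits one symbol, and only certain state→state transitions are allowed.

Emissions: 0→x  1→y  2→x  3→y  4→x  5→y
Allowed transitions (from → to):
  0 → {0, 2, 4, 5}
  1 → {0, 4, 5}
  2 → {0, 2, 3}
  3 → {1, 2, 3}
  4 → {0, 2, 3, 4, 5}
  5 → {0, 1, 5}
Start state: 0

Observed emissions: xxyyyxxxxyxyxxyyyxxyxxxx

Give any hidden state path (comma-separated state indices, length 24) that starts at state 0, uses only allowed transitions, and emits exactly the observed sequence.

0,2,3,3,3,2,2,2,0,5,0,5,0,0,5,5,5,0,2,3,2,0,0,0

  [0] x  {0,2,4}  => 0  start
  [1] x  {0,2,4}  => 2  0->2 ok
  [2] y  {1,3,5}  => 3  2->3 ok
  [3] y  {1,3,5}  => 3  3->3 ok
  [4] y  {1,3,5}  => 3  3->3 ok
  [5] x  {0,2,4}  => 2  3->2 ok
  [6] x  {0,2,4}  => 2  2->2 ok
  [7] x  {0,2,4}  => 2  2->2 ok
  [8] x  {0,2,4}  => 0  2->0 ok
  [9] y  {1,3,5}  => 5  0->5 ok
  [10] x  {0,2,4}  => 0  5->0 ok
  [11] y  {1,3,5}  => 5  0->5 ok
  [12] x  {0,2,4}  => 0  5->0 ok
  [13] x  {0,2,4}  => 0  0->0 ok
  [14] y  {1,3,5}  => 5  0->5 ok
  [15] y  {1,3,5}  => 5  5->5 ok
  [16] y  {1,3,5}  => 5  5->5 ok
  [17] x  {0,2,4}  => 0  5->0 ok
  [18] x  {0,2,4}  => 2  0->2 ok
  [19] y  {1,3,5}  => 3  2->3 ok
  [20] x  {0,2,4}  => 2  3->2 ok
  [21] x  {0,2,4}  => 0  2->0 ok
  [22] x  {0,2,4}  => 0  0->0 ok
  [23] x  {0,2,4}  => 0  0->0 ok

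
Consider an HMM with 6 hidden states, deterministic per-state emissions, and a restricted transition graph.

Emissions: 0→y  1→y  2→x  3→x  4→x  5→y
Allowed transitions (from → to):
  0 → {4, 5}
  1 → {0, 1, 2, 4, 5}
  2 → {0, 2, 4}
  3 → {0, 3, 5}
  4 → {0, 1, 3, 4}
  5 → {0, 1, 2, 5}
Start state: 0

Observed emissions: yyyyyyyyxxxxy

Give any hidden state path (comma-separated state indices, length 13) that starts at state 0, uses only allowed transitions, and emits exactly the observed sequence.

0,5,1,1,0,5,1,1,4,3,3,3,5

  pos 0: y in {0,1,5}, choose 0; start
  pos 1: y in {0,1,5}, choose 5; 0->5 ok
  pos 2: y in {0,1,5}, choose 1; 5->1 ok
  pos 3: y in {0,1,5}, choose 1; 1->1 ok
  pos 4: y in {0,1,5}, choose 0; 1->0 ok
  pos 5: y in {0,1,5}, choose 5; 0->5 ok
  pos 6: y in {0,1,5}, choose 1; 5->1 ok
  pos 7: y in {0,1,5}, choose 1; 1->1 ok
  pos 8: x in {2,3,4}, choose 4; 1->4 ok
  pos 9: x in {2,3,4}, choose 3; 4->3 ok
  pos 10: x in {2,3,4}, choose 3; 3->3 ok
  pos 11: x in {2,3,4}, choose 3; 3->3 ok
  pos 12: y in {0,1,5}, choose 5; 3->5 ok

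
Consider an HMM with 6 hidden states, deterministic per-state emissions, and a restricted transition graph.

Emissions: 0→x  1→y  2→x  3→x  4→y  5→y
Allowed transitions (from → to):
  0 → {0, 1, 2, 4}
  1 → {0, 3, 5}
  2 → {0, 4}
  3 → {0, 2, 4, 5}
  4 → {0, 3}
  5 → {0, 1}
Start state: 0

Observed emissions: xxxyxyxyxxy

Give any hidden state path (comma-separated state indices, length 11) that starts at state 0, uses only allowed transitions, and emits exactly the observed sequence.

  0: obs=x cand={0,2,3} pick 0 [start]
  1: obs=x cand={0,2,3} pick 2 [0->2 ok]
  2: obs=x cand={0,2,3} pick 0 [2->0 ok]
  3: obs=y cand={1,4,5} pick 1 [0->1 ok]
  4: obs=x cand={0,2,3} pick 3 [1->3 ok]
  5: obs=y cand={1,4,5} pick 4 [3->4 ok]
  6: obs=x cand={0,2,3} pick 0 [4->0 ok]
  7: obs=y cand={1,4,5} pick 4 [0->4 ok]
  8: obs=x cand={0,2,3} pick 3 [4->3 ok]
  9: obs=x cand={0,2,3} pick 0 [3->0 ok]
  10: obs=y cand={1,4,5} pick 1 [0->1 ok]

0,2,0,1,3,4,0,4,3,0,1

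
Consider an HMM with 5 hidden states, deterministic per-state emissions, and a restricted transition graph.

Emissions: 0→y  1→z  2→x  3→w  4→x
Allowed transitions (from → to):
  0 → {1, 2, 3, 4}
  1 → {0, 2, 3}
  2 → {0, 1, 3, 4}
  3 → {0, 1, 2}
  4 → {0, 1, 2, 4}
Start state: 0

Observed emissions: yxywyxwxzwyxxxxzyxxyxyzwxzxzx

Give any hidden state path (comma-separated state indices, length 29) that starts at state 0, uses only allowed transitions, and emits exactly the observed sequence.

  0: obs=y cand={0} pick 0 [start]
  1: obs=x cand={2,4} pick 2 [0->2 ok]
  2: obs=y cand={0} pick 0 [2->0 ok]
  3: obs=w cand={3} pick 3 [0->3 ok]
  4: obs=y cand={0} pick 0 [3->0 ok]
  5: obs=x cand={2,4} pick 2 [0->2 ok]
  6: obs=w cand={3} pick 3 [2->3 ok]
  7: obs=x cand={2,4} pick 2 [3->2 ok]
  8: obs=z cand={1} pick 1 [2->1 ok]
  9: obs=w cand={3} pick 3 [1->3 ok]
  10: obs=y cand={0} pick 0 [3->0 ok]
  11: obs=x cand={2,4} pick 4 [0->4 ok]
  12: obs=x cand={2,4} pick 4 [4->4 ok]
  13: obs=x cand={2,4} pick 4 [4->4 ok]
  14: obs=x cand={2,4} pick 4 [4->4 ok]
  15: obs=z cand={1} pick 1 [4->1 ok]
  16: obs=y cand={0} pick 0 [1->0 ok]
  17: obs=x cand={2,4} pick 4 [0->4 ok]
  18: obs=x cand={2,4} pick 4 [4->4 ok]
  19: obs=y cand={0} pick 0 [4->0 ok]
  20: obs=x cand={2,4} pick 4 [0->4 ok]
  21: obs=y cand={0} pick 0 [4->0 ok]
  22: obs=z cand={1} pick 1 [0->1 ok]
  23: obs=w cand={3} pick 3 [1->3 ok]
  24: obs=x cand={2,4} pick 2 [3->2 ok]
  25: obs=z cand={1} pick 1 [2->1 ok]
  26: obs=x cand={2,4} pick 2 [1->2 ok]
  27: obs=z cand={1} pick 1 [2->1 ok]
  28: obs=x cand={2,4} pick 2 [1->2 ok]

0,2,0,3,0,2,3,2,1,3,0,4,4,4,4,1,0,4,4,0,4,0,1,3,2,1,2,1,2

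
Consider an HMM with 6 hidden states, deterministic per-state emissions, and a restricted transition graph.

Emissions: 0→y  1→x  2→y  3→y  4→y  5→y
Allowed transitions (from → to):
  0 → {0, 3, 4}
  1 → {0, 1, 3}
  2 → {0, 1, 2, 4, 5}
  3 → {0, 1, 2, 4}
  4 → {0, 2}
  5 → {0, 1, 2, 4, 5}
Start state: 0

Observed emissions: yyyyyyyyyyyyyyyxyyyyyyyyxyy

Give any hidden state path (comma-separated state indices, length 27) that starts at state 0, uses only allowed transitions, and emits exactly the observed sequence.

0,0,0,4,2,0,4,0,4,2,0,3,2,2,2,1,3,2,4,2,0,4,2,2,1,3,0

  [0] y  {0,2,3,4,5}  => 0  start
  [1] y  {0,2,3,4,5}  => 0  0->0 ok
  [2] y  {0,2,3,4,5}  => 0  0->0 ok
  [3] y  {0,2,3,4,5}  => 4  0->4 ok
  [4] y  {0,2,3,4,5}  => 2  4->2 ok
  [5] y  {0,2,3,4,5}  => 0  2->0 ok
  [6] y  {0,2,3,4,5}  => 4  0->4 ok
  [7] y  {0,2,3,4,5}  => 0  4->0 ok
  [8] y  {0,2,3,4,5}  => 4  0->4 ok
  [9] y  {0,2,3,4,5}  => 2  4->2 ok
  [10] y  {0,2,3,4,5}  => 0  2->0 ok
  [11] y  {0,2,3,4,5}  => 3  0->3 ok
  [12] y  {0,2,3,4,5}  => 2  3->2 ok
  [13] y  {0,2,3,4,5}  => 2  2->2 ok
  [14] y  {0,2,3,4,5}  => 2  2->2 ok
  [15] x  {1}  => 1  2->1 ok
  [16] y  {0,2,3,4,5}  => 3  1->3 ok
  [17] y  {0,2,3,4,5}  => 2  3->2 ok
  [18] y  {0,2,3,4,5}  => 4  2->4 ok
  [19] y  {0,2,3,4,5}  => 2  4->2 ok
  [20] y  {0,2,3,4,5}  => 0  2->0 ok
  [21] y  {0,2,3,4,5}  => 4  0->4 ok
  [22] y  {0,2,3,4,5}  => 2  4->2 ok
  [23] y  {0,2,3,4,5}  => 2  2->2 ok
  [24] x  {1}  => 1  2->1 ok
  [25] y  {0,2,3,4,5}  => 3  1->3 ok
  [26] y  {0,2,3,4,5}  => 0  3->0 ok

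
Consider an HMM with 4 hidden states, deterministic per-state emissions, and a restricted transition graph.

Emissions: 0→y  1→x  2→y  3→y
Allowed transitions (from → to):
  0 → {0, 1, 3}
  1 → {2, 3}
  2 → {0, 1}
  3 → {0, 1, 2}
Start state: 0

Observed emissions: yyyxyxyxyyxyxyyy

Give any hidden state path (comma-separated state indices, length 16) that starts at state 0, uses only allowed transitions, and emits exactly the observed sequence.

  [0] y  {0,2,3}  => 0  start
  [1] y  {0,2,3}  => 3  0->3 ok
  [2] y  {0,2,3}  => 0  3->0 ok
  [3] x  {1}  => 1  0->1 ok
  [4] y  {0,2,3}  => 3  1->3 ok
  [5] x  {1}  => 1  3->1 ok
  [6] y  {0,2,3}  => 3  1->3 ok
  [7] x  {1}  => 1  3->1 ok
  [8] y  {0,2,3}  => 2  1->2 ok
  [9] y  {0,2,3}  => 0  2->0 ok
  [10] x  {1}  => 1  0->1 ok
  [11] y  {0,2,3}  => 2  1->2 ok
  [12] x  {1}  => 1  2->1 ok
  [13] y  {0,2,3}  => 2  1->2 ok
  [14] y  {0,2,3}  => 0  2->0 ok
  [15] y  {0,2,3}  => 0  0->0 ok

0,3,0,1,3,1,3,1,2,0,1,2,1,2,0,0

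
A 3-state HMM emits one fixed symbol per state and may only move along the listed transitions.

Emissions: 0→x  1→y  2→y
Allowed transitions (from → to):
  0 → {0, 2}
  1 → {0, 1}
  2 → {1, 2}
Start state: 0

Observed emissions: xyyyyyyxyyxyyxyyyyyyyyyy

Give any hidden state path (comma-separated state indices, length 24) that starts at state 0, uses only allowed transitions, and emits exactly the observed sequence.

0,2,2,2,2,2,1,0,2,1,0,2,1,0,2,2,2,1,1,1,1,1,1,1

  t0 'x' -> {0}, take 0 (start)
  t1 'y' -> {1,2}, take 2 (0->2 ok)
  t2 'y' -> {1,2}, take 2 (2->2 ok)
  t3 'y' -> {1,2}, take 2 (2->2 ok)
  t4 'y' -> {1,2}, take 2 (2->2 ok)
  t5 'y' -> {1,2}, take 2 (2->2 ok)
  t6 'y' -> {1,2}, take 1 (2->1 ok)
  t7 'x' -> {0}, take 0 (1->0 ok)
  t8 'y' -> {1,2}, take 2 (0->2 ok)
  t9 'y' -> {1,2}, take 1 (2->1 ok)
  t10 'x' -> {0}, take 0 (1->0 ok)
  t11 'y' -> {1,2}, take 2 (0->2 ok)
  t12 'y' -> {1,2}, take 1 (2->1 ok)
  t13 'x' -> {0}, take 0 (1->0 ok)
  t14 'y' -> {1,2}, take 2 (0->2 ok)
  t15 'y' -> {1,2}, take 2 (2->2 ok)
  t16 'y' -> {1,2}, take 2 (2->2 ok)
  t17 'y' -> {1,2}, take 1 (2->1 ok)
  t18 'y' -> {1,2}, take 1 (1->1 ok)
  t19 'y' -> {1,2}, take 1 (1->1 ok)
  t20 'y' -> {1,2}, take 1 (1->1 ok)
  t21 'y' -> {1,2}, take 1 (1->1 ok)
  t22 'y' -> {1,2}, take 1 (1->1 ok)
  t23 'y' -> {1,2}, take 1 (1->1 ok)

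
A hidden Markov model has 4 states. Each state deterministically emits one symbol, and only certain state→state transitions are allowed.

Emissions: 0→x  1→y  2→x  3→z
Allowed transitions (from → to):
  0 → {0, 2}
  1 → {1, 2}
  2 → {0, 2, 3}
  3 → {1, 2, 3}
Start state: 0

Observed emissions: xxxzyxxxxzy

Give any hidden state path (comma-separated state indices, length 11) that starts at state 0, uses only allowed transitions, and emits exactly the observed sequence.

  0: obs=x cand={0,2} pick 0 [start]
  1: obs=x cand={0,2} pick 2 [0->2 ok]
  2: obs=x cand={0,2} pick 2 [2->2 ok]
  3: obs=z cand={3} pick 3 [2->3 ok]
  4: obs=y cand={1} pick 1 [3->1 ok]
  5: obs=x cand={0,2} pick 2 [1->2 ok]
  6: obs=x cand={0,2} pick 0 [2->0 ok]
  7: obs=x cand={0,2} pick 0 [0->0 ok]
  8: obs=x cand={0,2} pick 2 [0->2 ok]
  9: obs=z cand={3} pick 3 [2->3 ok]
  10: obs=y cand={1} pick 1 [3->1 ok]

0,2,2,3,1,2,0,0,2,3,1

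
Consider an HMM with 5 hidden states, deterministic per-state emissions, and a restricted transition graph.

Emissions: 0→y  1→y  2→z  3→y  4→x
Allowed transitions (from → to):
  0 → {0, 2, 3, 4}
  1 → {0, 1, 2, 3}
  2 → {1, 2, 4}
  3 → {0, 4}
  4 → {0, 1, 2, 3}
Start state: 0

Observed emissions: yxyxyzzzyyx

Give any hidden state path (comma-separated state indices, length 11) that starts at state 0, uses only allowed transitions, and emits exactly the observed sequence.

  [0] y  {0,1,3}  => 0  start
  [1] x  {4}  => 4  0->4 ok
  [2] y  {0,1,3}  => 0  4->0 ok
  [3] x  {4}  => 4  0->4 ok
  [4] y  {0,1,3}  => 0  4->0 ok
  [5] z  {2}  => 2  0->2 ok
  [6] z  {2}  => 2  2->2 ok
  [7] z  {2}  => 2  2->2 ok
  [8] y  {0,1,3}  => 1  2->1 ok
  [9] y  {0,1,3}  => 3  1->3 ok
  [10] x  {4}  => 4  3->4 ok

0,4,0,4,0,2,2,2,1,3,4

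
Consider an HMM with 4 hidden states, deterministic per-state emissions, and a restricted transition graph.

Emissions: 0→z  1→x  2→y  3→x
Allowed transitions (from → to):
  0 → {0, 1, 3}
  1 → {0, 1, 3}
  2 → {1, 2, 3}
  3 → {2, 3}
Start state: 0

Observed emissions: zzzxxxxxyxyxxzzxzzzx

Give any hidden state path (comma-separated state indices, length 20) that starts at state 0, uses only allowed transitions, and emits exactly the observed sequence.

0,0,0,1,3,3,3,3,2,3,2,1,1,0,0,1,0,0,0,3

  0: obs=z cand={0} pick 0 [start]
  1: obs=z cand={0} pick 0 [0->0 ok]
  2: obs=z cand={0} pick 0 [0->0 ok]
  3: obs=x cand={1,3} pick 1 [0->1 ok]
  4: obs=x cand={1,3} pick 3 [1->3 ok]
  5: obs=x cand={1,3} pick 3 [3->3 ok]
  6: obs=x cand={1,3} pick 3 [3->3 ok]
  7: obs=x cand={1,3} pick 3 [3->3 ok]
  8: obs=y cand={2} pick 2 [3->2 ok]
  9: obs=x cand={1,3} pick 3 [2->3 ok]
  10: obs=y cand={2} pick 2 [3->2 ok]
  11: obs=x cand={1,3} pick 1 [2->1 ok]
  12: obs=x cand={1,3} pick 1 [1->1 ok]
  13: obs=z cand={0} pick 0 [1->0 ok]
  14: obs=z cand={0} pick 0 [0->0 ok]
  15: obs=x cand={1,3} pick 1 [0->1 ok]
  16: obs=z cand={0} pick 0 [1->0 ok]
  17: obs=z cand={0} pick 0 [0->0 ok]
  18: obs=z cand={0} pick 0 [0->0 ok]
  19: obs=x cand={1,3} pick 3 [0->3 ok]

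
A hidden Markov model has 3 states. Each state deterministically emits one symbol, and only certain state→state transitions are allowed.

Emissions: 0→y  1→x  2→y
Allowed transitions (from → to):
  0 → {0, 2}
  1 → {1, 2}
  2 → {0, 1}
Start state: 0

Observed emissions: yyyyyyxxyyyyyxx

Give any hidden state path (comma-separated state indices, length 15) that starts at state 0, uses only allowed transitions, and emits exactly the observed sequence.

0,0,0,2,0,2,1,1,2,0,0,0,2,1,1

  t0 'y' -> {0,2}, take 0 (start)
  t1 'y' -> {0,2}, take 0 (0->0 ok)
  t2 'y' -> {0,2}, take 0 (0->0 ok)
  t3 'y' -> {0,2}, take 2 (0->2 ok)
  t4 'y' -> {0,2}, take 0 (2->0 ok)
  t5 'y' -> {0,2}, take 2 (0->2 ok)
  t6 'x' -> {1}, take 1 (2->1 ok)
  t7 'x' -> {1}, take 1 (1->1 ok)
  t8 'y' -> {0,2}, take 2 (1->2 ok)
  t9 'y' -> {0,2}, take 0 (2->0 ok)
  t10 'y' -> {0,2}, take 0 (0->0 ok)
  t11 'y' -> {0,2}, take 0 (0->0 ok)
  t12 'y' -> {0,2}, take 2 (0->2 ok)
  t13 'x' -> {1}, take 1 (2->1 ok)
  t14 'x' -> {1}, take 1 (1->1 ok)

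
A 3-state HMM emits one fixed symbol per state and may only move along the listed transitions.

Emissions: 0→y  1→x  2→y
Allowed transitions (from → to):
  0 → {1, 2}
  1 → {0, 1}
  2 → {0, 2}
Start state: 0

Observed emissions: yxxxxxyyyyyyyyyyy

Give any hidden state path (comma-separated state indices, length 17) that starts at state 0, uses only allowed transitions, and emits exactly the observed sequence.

  0: obs=y cand={0,2} pick 0 [start]
  1: obs=x cand={1} pick 1 [0->1 ok]
  2: obs=x cand={1} pick 1 [1->1 ok]
  3: obs=x cand={1} pick 1 [1->1 ok]
  4: obs=x cand={1} pick 1 [1->1 ok]
  5: obs=x cand={1} pick 1 [1->1 ok]
  6: obs=y cand={0,2} pick 0 [1->0 ok]
  7: obs=y cand={0,2} pick 2 [0->2 ok]
  8: obs=y cand={0,2} pick 2 [2->2 ok]
  9: obs=y cand={0,2} pick 0 [2->0 ok]
  10: obs=y cand={0,2} pick 2 [0->2 ok]
  11: obs=y cand={0,2} pick 2 [2->2 ok]
  12: obs=y cand={0,2} pick 0 [2->0 ok]
  13: obs=y cand={0,2} pick 2 [0->2 ok]
  14: obs=y cand={0,2} pick 2 [2->2 ok]
  15: obs=y cand={0,2} pick 2 [2->2 ok]
  16: obs=y cand={0,2} pick 0 [2->0 ok]

0,1,1,1,1,1,0,2,2,0,2,2,0,2,2,2,0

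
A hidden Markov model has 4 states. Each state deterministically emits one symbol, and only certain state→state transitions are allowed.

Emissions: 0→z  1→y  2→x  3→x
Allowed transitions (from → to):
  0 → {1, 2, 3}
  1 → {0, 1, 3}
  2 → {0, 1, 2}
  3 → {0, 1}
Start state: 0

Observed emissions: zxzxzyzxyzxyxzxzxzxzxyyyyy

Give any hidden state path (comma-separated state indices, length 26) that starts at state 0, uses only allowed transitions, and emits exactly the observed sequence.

0,2,0,3,0,1,0,3,1,0,3,1,3,0,2,0,3,0,3,0,3,1,1,1,1,1

  t0 'z' -> {0}, take 0 (start)
  t1 'x' -> {2,3}, take 2 (0->2 ok)
  t2 'z' -> {0}, take 0 (2->0 ok)
  t3 'x' -> {2,3}, take 3 (0->3 ok)
  t4 'z' -> {0}, take 0 (3->0 ok)
  t5 'y' -> {1}, take 1 (0->1 ok)
  t6 'z' -> {0}, take 0 (1->0 ok)
  t7 'x' -> {2,3}, take 3 (0->3 ok)
  t8 'y' -> {1}, take 1 (3->1 ok)
  t9 'z' -> {0}, take 0 (1->0 ok)
  t10 'x' -> {2,3}, take 3 (0->3 ok)
  t11 'y' -> {1}, take 1 (3->1 ok)
  t12 'x' -> {2,3}, take 3 (1->3 ok)
  t13 'z' -> {0}, take 0 (3->0 ok)
  t14 'x' -> {2,3}, take 2 (0->2 ok)
  t15 'z' -> {0}, take 0 (2->0 ok)
  t16 'x' -> {2,3}, take 3 (0->3 ok)
  t17 'z' -> {0}, take 0 (3->0 ok)
  t18 'x' -> {2,3}, take 3 (0->3 ok)
  t19 'z' -> {0}, take 0 (3->0 ok)
  t20 'x' -> {2,3}, take 3 (0->3 ok)
  t21 'y' -> {1}, take 1 (3->1 ok)
  t22 'y' -> {1}, take 1 (1->1 ok)
  t23 'y' -> {1}, take 1 (1->1 ok)
  t24 'y' -> {1}, take 1 (1->1 ok)
  t25 'y' -> {1}, take 1 (1->1 ok)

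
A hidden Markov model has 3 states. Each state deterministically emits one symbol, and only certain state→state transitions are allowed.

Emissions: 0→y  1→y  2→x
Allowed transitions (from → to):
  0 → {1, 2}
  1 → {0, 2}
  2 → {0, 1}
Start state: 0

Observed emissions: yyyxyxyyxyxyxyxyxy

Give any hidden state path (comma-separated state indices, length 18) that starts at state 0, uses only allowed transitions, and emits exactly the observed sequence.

0,1,0,2,1,2,0,1,2,0,2,1,2,1,2,0,2,1

  t0 'y' -> {0,1}, take 0 (start)
  t1 'y' -> {0,1}, take 1 (0->1 ok)
  t2 'y' -> {0,1}, take 0 (1->0 ok)
  t3 'x' -> {2}, take 2 (0->2 ok)
  t4 'y' -> {0,1}, take 1 (2->1 ok)
  t5 'x' -> {2}, take 2 (1->2 ok)
  t6 'y' -> {0,1}, take 0 (2->0 ok)
  t7 'y' -> {0,1}, take 1 (0->1 ok)
  t8 'x' -> {2}, take 2 (1->2 ok)
  t9 'y' -> {0,1}, take 0 (2->0 ok)
  t10 'x' -> {2}, take 2 (0->2 ok)
  t11 'y' -> {0,1}, take 1 (2->1 ok)
  t12 'x' -> {2}, take 2 (1->2 ok)
  t13 'y' -> {0,1}, take 1 (2->1 ok)
  t14 'x' -> {2}, take 2 (1->2 ok)
  t15 'y' -> {0,1}, take 0 (2->0 ok)
  t16 'x' -> {2}, take 2 (0->2 ok)
  t17 'y' -> {0,1}, take 1 (2->1 ok)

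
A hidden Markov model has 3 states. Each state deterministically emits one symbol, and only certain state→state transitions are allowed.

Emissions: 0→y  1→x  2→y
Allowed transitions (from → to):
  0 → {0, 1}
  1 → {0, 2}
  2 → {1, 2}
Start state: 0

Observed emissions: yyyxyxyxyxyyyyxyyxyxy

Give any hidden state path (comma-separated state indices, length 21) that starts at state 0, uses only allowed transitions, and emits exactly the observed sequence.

  t0 'y' -> {0,2}, take 0 (start)
  t1 'y' -> {0,2}, take 0 (0->0 ok)
  t2 'y' -> {0,2}, take 0 (0->0 ok)
  t3 'x' -> {1}, take 1 (0->1 ok)
  t4 'y' -> {0,2}, take 0 (1->0 ok)
  t5 'x' -> {1}, take 1 (0->1 ok)
  t6 'y' -> {0,2}, take 2 (1->2 ok)
  t7 'x' -> {1}, take 1 (2->1 ok)
  t8 'y' -> {0,2}, take 0 (1->0 ok)
  t9 'x' -> {1}, take 1 (0->1 ok)
  t10 'y' -> {0,2}, take 2 (1->2 ok)
  t11 'y' -> {0,2}, take 2 (2->2 ok)
  t12 'y' -> {0,2}, take 2 (2->2 ok)
  t13 'y' -> {0,2}, take 2 (2->2 ok)
  t14 'x' -> {1}, take 1 (2->1 ok)
  t15 'y' -> {0,2}, take 2 (1->2 ok)
  t16 'y' -> {0,2}, take 2 (2->2 ok)
  t17 'x' -> {1}, take 1 (2->1 ok)
  t18 'y' -> {0,2}, take 2 (1->2 ok)
  t19 'x' -> {1}, take 1 (2->1 ok)
  t20 'y' -> {0,2}, take 0 (1->0 ok)

0,0,0,1,0,1,2,1,0,1,2,2,2,2,1,2,2,1,2,1,0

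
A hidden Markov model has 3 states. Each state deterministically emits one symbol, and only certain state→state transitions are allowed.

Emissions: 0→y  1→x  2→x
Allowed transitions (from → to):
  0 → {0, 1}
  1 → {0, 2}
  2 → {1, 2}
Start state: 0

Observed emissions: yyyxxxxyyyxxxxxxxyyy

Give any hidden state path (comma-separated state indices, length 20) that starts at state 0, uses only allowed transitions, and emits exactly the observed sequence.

  pos 0: y in {0}, choose 0; start
  pos 1: y in {0}, choose 0; 0->0 ok
  pos 2: y in {0}, choose 0; 0->0 ok
  pos 3: x in {1,2}, choose 1; 0->1 ok
  pos 4: x in {1,2}, choose 2; 1->2 ok
  pos 5: x in {1,2}, choose 2; 2->2 ok
  pos 6: x in {1,2}, choose 1; 2->1 ok
  pos 7: y in {0}, choose 0; 1->0 ok
  pos 8: y in {0}, choose 0; 0->0 ok
  pos 9: y in {0}, choose 0; 0->0 ok
  pos 10: x in {1,2}, choose 1; 0->1 ok
  pos 11: x in {1,2}, choose 2; 1->2 ok
  pos 12: x in {1,2}, choose 2; 2->2 ok
  pos 13: x in {1,2}, choose 2; 2->2 ok
  pos 14: x in {1,2}, choose 1; 2->1 ok
  pos 15: x in {1,2}, choose 2; 1->2 ok
  pos 16: x in {1,2}, choose 1; 2->1 ok
  pos 17: y in {0}, choose 0; 1->0 ok
  pos 18: y in {0}, choose 0; 0->0 ok
  pos 19: y in {0}, choose 0; 0->0 ok

0,0,0,1,2,2,1,0,0,0,1,2,2,2,1,2,1,0,0,0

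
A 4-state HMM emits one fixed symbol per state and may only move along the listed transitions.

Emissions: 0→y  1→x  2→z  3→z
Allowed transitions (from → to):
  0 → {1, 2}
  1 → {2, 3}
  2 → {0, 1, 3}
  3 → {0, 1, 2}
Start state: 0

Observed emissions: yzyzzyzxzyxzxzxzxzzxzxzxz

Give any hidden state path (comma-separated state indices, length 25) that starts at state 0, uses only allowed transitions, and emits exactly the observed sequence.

  [0] y  {0}  => 0  start
  [1] z  {2,3}  => 2  0->2 ok
  [2] y  {0}  => 0  2->0 ok
  [3] z  {2,3}  => 2  0->2 ok
  [4] z  {2,3}  => 3  2->3 ok
  [5] y  {0}  => 0  3->0 ok
  [6] z  {2,3}  => 2  0->2 ok
  [7] x  {1}  => 1  2->1 ok
  [8] z  {2,3}  => 3  1->3 ok
  [9] y  {0}  => 0  3->0 ok
  [10] x  {1}  => 1  0->1 ok
  [11] z  {2,3}  => 3  1->3 ok
  [12] x  {1}  => 1  3->1 ok
  [13] z  {2,3}  => 3  1->3 ok
  [14] x  {1}  => 1  3->1 ok
  [15] z  {2,3}  => 3  1->3 ok
  [16] x  {1}  => 1  3->1 ok
  [17] z  {2,3}  => 3  1->3 ok
  [18] z  {2,3}  => 2  3->2 ok
  [19] x  {1}  => 1  2->1 ok
  [20] z  {2,3}  => 3  1->3 ok
  [21] x  {1}  => 1  3->1 ok
  [22] z  {2,3}  => 2  1->2 ok
  [23] x  {1}  => 1  2->1 ok
  [24] z  {2,3}  => 3  1->3 ok

0,2,0,2,3,0,2,1,3,0,1,3,1,3,1,3,1,3,2,1,3,1,2,1,3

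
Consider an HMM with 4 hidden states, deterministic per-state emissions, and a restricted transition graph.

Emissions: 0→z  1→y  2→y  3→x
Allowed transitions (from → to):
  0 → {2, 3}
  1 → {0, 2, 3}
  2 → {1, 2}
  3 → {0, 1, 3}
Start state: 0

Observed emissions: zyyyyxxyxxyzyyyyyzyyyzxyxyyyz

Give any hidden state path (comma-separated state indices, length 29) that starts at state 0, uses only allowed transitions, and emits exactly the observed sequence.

0,2,2,2,1,3,3,1,3,3,1,0,2,1,2,2,1,0,2,2,1,0,3,1,3,1,2,1,0

  0: obs=z cand={0} pick 0 [start]
  1: obs=y cand={1,2} pick 2 [0->2 ok]
  2: obs=y cand={1,2} pick 2 [2->2 ok]
  3: obs=y cand={1,2} pick 2 [2->2 ok]
  4: obs=y cand={1,2} pick 1 [2->1 ok]
  5: obs=x cand={3} pick 3 [1->3 ok]
  6: obs=x cand={3} pick 3 [3->3 ok]
  7: obs=y cand={1,2} pick 1 [3->1 ok]
  8: obs=x cand={3} pick 3 [1->3 ok]
  9: obs=x cand={3} pick 3 [3->3 ok]
  10: obs=y cand={1,2} pick 1 [3->1 ok]
  11: obs=z cand={0} pick 0 [1->0 ok]
  12: obs=y cand={1,2} pick 2 [0->2 ok]
  13: obs=y cand={1,2} pick 1 [2->1 ok]
  14: obs=y cand={1,2} pick 2 [1->2 ok]
  15: obs=y cand={1,2} pick 2 [2->2 ok]
  16: obs=y cand={1,2} pick 1 [2->1 ok]
  17: obs=z cand={0} pick 0 [1->0 ok]
  18: obs=y cand={1,2} pick 2 [0->2 ok]
  19: obs=y cand={1,2} pick 2 [2->2 ok]
  20: obs=y cand={1,2} pick 1 [2->1 ok]
  21: obs=z cand={0} pick 0 [1->0 ok]
  22: obs=x cand={3} pick 3 [0->3 ok]
  23: obs=y cand={1,2} pick 1 [3->1 ok]
  24: obs=x cand={3} pick 3 [1->3 ok]
  25: obs=y cand={1,2} pick 1 [3->1 ok]
  26: obs=y cand={1,2} pick 2 [1->2 ok]
  27: obs=y cand={1,2} pick 1 [2->1 ok]
  28: obs=z cand={0} pick 0 [1->0 ok]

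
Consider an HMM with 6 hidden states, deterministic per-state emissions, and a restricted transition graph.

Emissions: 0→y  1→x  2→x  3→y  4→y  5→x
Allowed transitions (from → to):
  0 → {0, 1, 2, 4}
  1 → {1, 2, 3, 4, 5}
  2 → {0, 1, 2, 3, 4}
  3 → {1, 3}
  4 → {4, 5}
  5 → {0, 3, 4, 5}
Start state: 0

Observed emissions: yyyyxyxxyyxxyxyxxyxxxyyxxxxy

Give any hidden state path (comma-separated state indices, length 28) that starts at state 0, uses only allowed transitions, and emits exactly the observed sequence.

0,0,4,4,5,3,1,2,0,4,5,5,3,1,3,1,5,3,1,5,5,3,3,1,1,5,5,0

  0: obs=y cand={0,3,4} pick 0 [start]
  1: obs=y cand={0,3,4} pick 0 [0->0 ok]
  2: obs=y cand={0,3,4} pick 4 [0->4 ok]
  3: obs=y cand={0,3,4} pick 4 [4->4 ok]
  4: obs=x cand={1,2,5} pick 5 [4->5 ok]
  5: obs=y cand={0,3,4} pick 3 [5->3 ok]
  6: obs=x cand={1,2,5} pick 1 [3->1 ok]
  7: obs=x cand={1,2,5} pick 2 [1->2 ok]
  8: obs=y cand={0,3,4} pick 0 [2->0 ok]
  9: obs=y cand={0,3,4} pick 4 [0->4 ok]
  10: obs=x cand={1,2,5} pick 5 [4->5 ok]
  11: obs=x cand={1,2,5} pick 5 [5->5 ok]
  12: obs=y cand={0,3,4} pick 3 [5->3 ok]
  13: obs=x cand={1,2,5} pick 1 [3->1 ok]
  14: obs=y cand={0,3,4} pick 3 [1->3 ok]
  15: obs=x cand={1,2,5} pick 1 [3->1 ok]
  16: obs=x cand={1,2,5} pick 5 [1->5 ok]
  17: obs=y cand={0,3,4} pick 3 [5->3 ok]
  18: obs=x cand={1,2,5} pick 1 [3->1 ok]
  19: obs=x cand={1,2,5} pick 5 [1->5 ok]
  20: obs=x cand={1,2,5} pick 5 [5->5 ok]
  21: obs=y cand={0,3,4} pick 3 [5->3 ok]
  22: obs=y cand={0,3,4} pick 3 [3->3 ok]
  23: obs=x cand={1,2,5} pick 1 [3->1 ok]
  24: obs=x cand={1,2,5} pick 1 [1->1 ok]
  25: obs=x cand={1,2,5} pick 5 [1->5 ok]
  26: obs=x cand={1,2,5} pick 5 [5->5 ok]
  27: obs=y cand={0,3,4} pick 0 [5->0 ok]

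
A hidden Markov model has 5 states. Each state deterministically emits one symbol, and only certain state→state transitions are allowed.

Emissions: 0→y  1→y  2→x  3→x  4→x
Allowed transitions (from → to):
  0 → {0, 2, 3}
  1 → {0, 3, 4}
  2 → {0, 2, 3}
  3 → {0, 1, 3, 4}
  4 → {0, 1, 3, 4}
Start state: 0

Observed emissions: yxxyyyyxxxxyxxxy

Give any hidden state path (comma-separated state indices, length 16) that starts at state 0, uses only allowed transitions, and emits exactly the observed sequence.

  0: obs=y cand={0,1} pick 0 [start]
  1: obs=x cand={2,3,4} pick 3 [0->3 ok]
  2: obs=x cand={2,3,4} pick 4 [3->4 ok]
  3: obs=y cand={0,1} pick 1 [4->1 ok]
  4: obs=y cand={0,1} pick 0 [1->0 ok]
  5: obs=y cand={0,1} pick 0 [0->0 ok]
  6: obs=y cand={0,1} pick 0 [0->0 ok]
  7: obs=x cand={2,3,4} pick 2 [0->2 ok]
  8: obs=x cand={2,3,4} pick 2 [2->2 ok]
  9: obs=x cand={2,3,4} pick 2 [2->2 ok]
  10: obs=x cand={2,3,4} pick 3 [2->3 ok]
  11: obs=y cand={0,1} pick 1 [3->1 ok]
  12: obs=x cand={2,3,4} pick 3 [1->3 ok]
  13: obs=x cand={2,3,4} pick 3 [3->3 ok]
  14: obs=x cand={2,3,4} pick 3 [3->3 ok]
  15: obs=y cand={0,1} pick 1 [3->1 ok]

0,3,4,1,0,0,0,2,2,2,3,1,3,3,3,1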